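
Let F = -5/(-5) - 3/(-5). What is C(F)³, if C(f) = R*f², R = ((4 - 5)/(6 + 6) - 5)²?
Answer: 3297303959104/11390625 ≈ 2.8948e+5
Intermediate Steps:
R = 3721/144 (R = (-1/12 - 5)² = (-61/12)² = 3721/144 ≈ 25.840)
F = 8/5 (F = -5*(-⅕) - 3*(-⅕) = 1 + ⅗ = 8/5 ≈ 1.6000)
C(f) = 3721*f²/144
C(F)³ = (3721*(8/5)²/144)³ = ((3721/144)*(64/25))³ = (14884/225)³ = 3297303959104/11390625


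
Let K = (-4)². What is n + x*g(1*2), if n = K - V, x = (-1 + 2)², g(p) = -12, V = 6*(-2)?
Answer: 16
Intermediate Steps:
V = -12
K = 16
x = 1 (x = 1² = 1)
n = 28 (n = 16 - 1*(-12) = 16 + 12 = 28)
n + x*g(1*2) = 28 + 1*(-12) = 28 - 12 = 16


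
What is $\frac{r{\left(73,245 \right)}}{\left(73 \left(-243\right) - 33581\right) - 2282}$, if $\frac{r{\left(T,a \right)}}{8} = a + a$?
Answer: $- \frac{1960}{26801} \approx -0.073132$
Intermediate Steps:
$r{\left(T,a \right)} = 16 a$ ($r{\left(T,a \right)} = 8 \left(a + a\right) = 8 \cdot 2 a = 16 a$)
$\frac{r{\left(73,245 \right)}}{\left(73 \left(-243\right) - 33581\right) - 2282} = \frac{16 \cdot 245}{\left(73 \left(-243\right) - 33581\right) - 2282} = \frac{3920}{\left(-17739 - 33581\right) - 2282} = \frac{3920}{-51320 - 2282} = \frac{3920}{-53602} = 3920 \left(- \frac{1}{53602}\right) = - \frac{1960}{26801}$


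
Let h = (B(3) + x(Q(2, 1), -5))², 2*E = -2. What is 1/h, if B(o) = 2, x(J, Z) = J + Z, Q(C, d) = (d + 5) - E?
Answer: 1/16 ≈ 0.062500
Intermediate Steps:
E = -1 (E = (½)*(-2) = -1)
Q(C, d) = 6 + d (Q(C, d) = (d + 5) - 1*(-1) = (5 + d) + 1 = 6 + d)
h = 16 (h = (2 + ((6 + 1) - 5))² = (2 + (7 - 5))² = (2 + 2)² = 4² = 16)
1/h = 1/16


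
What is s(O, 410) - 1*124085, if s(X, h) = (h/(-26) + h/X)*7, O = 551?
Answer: -889574230/7163 ≈ -1.2419e+5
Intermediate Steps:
s(X, h) = -7*h/26 + 7*h/X (s(X, h) = (h*(-1/26) + h/X)*7 = (-h/26 + h/X)*7 = -7*h/26 + 7*h/X)
s(O, 410) - 1*124085 = (7/26)*410*(26 - 1*551)/551 - 1*124085 = (7/26)*410*(1/551)*(26 - 551) - 124085 = (7/26)*410*(1/551)*(-525) - 124085 = -753375/7163 - 124085 = -889574230/7163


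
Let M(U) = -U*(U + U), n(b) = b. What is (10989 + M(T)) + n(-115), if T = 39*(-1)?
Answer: 7832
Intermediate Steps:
T = -39
M(U) = -2*U**2 (M(U) = -U*2*U = -2*U**2)
(10989 + M(T)) + n(-115) = (10989 - 2*(-39)**2) - 115 = (10989 - 2*1521) - 115 = (10989 - 3042) - 115 = 7947 - 115 = 7832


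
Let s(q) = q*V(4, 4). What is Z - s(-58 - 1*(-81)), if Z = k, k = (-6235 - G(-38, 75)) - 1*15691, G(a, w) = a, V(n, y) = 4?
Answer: -21980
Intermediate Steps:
s(q) = 4*q (s(q) = q*4 = 4*q)
k = -21888 (k = (-6235 - 1*(-38)) - 1*15691 = (-6235 + 38) - 15691 = -6197 - 15691 = -21888)
Z = -21888
Z - s(-58 - 1*(-81)) = -21888 - 4*(-58 - 1*(-81)) = -21888 - 4*(-58 + 81) = -21888 - 4*23 = -21888 - 1*92 = -21888 - 92 = -21980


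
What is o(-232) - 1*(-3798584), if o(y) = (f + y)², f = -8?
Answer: 3856184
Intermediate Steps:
o(y) = (-8 + y)²
o(-232) - 1*(-3798584) = (-8 - 232)² - 1*(-3798584) = (-240)² + 3798584 = 57600 + 3798584 = 3856184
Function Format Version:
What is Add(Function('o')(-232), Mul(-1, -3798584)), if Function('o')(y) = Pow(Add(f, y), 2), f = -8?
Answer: 3856184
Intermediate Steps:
Function('o')(y) = Pow(Add(-8, y), 2)
Add(Function('o')(-232), Mul(-1, -3798584)) = Add(Pow(Add(-8, -232), 2), Mul(-1, -3798584)) = Add(Pow(-240, 2), 3798584) = Add(57600, 3798584) = 3856184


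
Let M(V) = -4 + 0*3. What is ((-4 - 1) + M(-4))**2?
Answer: 81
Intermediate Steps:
M(V) = -4 (M(V) = -4 + 0 = -4)
((-4 - 1) + M(-4))**2 = ((-4 - 1) - 4)**2 = (-5 - 4)**2 = (-9)**2 = 81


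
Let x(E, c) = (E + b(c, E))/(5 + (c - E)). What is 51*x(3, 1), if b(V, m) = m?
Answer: 102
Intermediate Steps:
x(E, c) = 2*E/(5 + c - E) (x(E, c) = (E + E)/(5 + (c - E)) = (2*E)/(5 + c - E) = 2*E/(5 + c - E))
51*x(3, 1) = 51*(2*3/(5 + 1 - 1*3)) = 51*(2*3/(5 + 1 - 3)) = 51*(2*3/3) = 51*(2*3*(1/3)) = 51*2 = 102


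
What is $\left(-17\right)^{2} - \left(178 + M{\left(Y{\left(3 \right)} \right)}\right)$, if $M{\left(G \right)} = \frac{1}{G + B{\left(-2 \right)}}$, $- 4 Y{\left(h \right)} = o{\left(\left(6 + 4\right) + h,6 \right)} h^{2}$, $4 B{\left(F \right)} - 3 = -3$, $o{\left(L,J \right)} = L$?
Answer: $\frac{12991}{117} \approx 111.03$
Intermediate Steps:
$B{\left(F \right)} = 0$ ($B{\left(F \right)} = \frac{3}{4} + \frac{1}{4} \left(-3\right) = \frac{3}{4} - \frac{3}{4} = 0$)
$Y{\left(h \right)} = - \frac{h^{2} \left(10 + h\right)}{4}$ ($Y{\left(h \right)} = - \frac{\left(\left(6 + 4\right) + h\right) h^{2}}{4} = - \frac{\left(10 + h\right) h^{2}}{4} = - \frac{h^{2} \left(10 + h\right)}{4}$)
$M{\left(G \right)} = \frac{1}{G}$ ($M{\left(G \right)} = \frac{1}{G + 0} = \frac{1}{G}$)
$\left(-17\right)^{2} - \left(178 + M{\left(Y{\left(3 \right)} \right)}\right) = \left(-17\right)^{2} - \left(178 + \frac{1}{\frac{1}{4} \cdot 3^{2} \left(-10 - 3\right)}\right) = 289 - \left(178 + \frac{1}{\frac{1}{4} \cdot 9 \left(-10 - 3\right)}\right) = 289 - \left(178 + \frac{1}{\frac{1}{4} \cdot 9 \left(-13\right)}\right) = 289 - \left(178 + \frac{1}{- \frac{117}{4}}\right) = 289 - \left(178 - \frac{4}{117}\right) = 289 - \frac{20822}{117} = \frac{12991}{117}$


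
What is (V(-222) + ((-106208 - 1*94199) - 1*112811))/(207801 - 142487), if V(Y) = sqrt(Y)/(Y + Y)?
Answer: -156609/32657 - I*sqrt(222)/28999416 ≈ -4.7956 - 5.1379e-7*I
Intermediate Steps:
V(Y) = 1/(2*sqrt(Y)) (V(Y) = sqrt(Y)/((2*Y)) = (1/(2*Y))*sqrt(Y) = 1/(2*sqrt(Y)))
(V(-222) + ((-106208 - 1*94199) - 1*112811))/(207801 - 142487) = (1/(2*sqrt(-222)) + ((-106208 - 1*94199) - 1*112811))/(207801 - 142487) = ((-I*sqrt(222)/222)/2 + ((-106208 - 94199) - 112811))/65314 = (-I*sqrt(222)/444 + (-200407 - 112811))*(1/65314) = (-I*sqrt(222)/444 - 313218)*(1/65314) = (-313218 - I*sqrt(222)/444)*(1/65314) = -156609/32657 - I*sqrt(222)/28999416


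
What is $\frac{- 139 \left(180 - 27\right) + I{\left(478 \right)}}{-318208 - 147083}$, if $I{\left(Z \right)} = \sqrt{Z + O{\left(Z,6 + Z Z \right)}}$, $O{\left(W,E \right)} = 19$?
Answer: $\frac{2363}{51699} - \frac{\sqrt{497}}{465291} \approx 0.045659$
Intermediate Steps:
$I{\left(Z \right)} = \sqrt{19 + Z}$ ($I{\left(Z \right)} = \sqrt{Z + 19} = \sqrt{19 + Z}$)
$\frac{- 139 \left(180 - 27\right) + I{\left(478 \right)}}{-318208 - 147083} = \frac{- 139 \left(180 - 27\right) + \sqrt{19 + 478}}{-318208 - 147083} = \frac{\left(-139\right) 153 + \sqrt{497}}{-465291} = \left(-21267 + \sqrt{497}\right) \left(- \frac{1}{465291}\right) = \frac{2363}{51699} - \frac{\sqrt{497}}{465291}$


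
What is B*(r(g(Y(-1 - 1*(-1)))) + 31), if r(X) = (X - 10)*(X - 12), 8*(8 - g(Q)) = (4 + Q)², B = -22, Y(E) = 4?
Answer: -3322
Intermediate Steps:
g(Q) = 8 - (4 + Q)²/8
r(X) = (-12 + X)*(-10 + X) (r(X) = (-10 + X)*(-12 + X) = (-12 + X)*(-10 + X))
B*(r(g(Y(-1 - 1*(-1)))) + 31) = -22*((120 + (8 - (4 + 4)²/8)² - 22*(8 - (4 + 4)²/8)) + 31) = -22*((120 + (8 - ⅛*8²)² - 22*(8 - ⅛*8²)) + 31) = -22*((120 + (8 - ⅛*64)² - 22*(8 - ⅛*64)) + 31) = -22*((120 + (8 - 8)² - 22*(8 - 8)) + 31) = -22*((120 + 0² - 22*0) + 31) = -22*((120 + 0 + 0) + 31) = -22*(120 + 31) = -22*151 = -3322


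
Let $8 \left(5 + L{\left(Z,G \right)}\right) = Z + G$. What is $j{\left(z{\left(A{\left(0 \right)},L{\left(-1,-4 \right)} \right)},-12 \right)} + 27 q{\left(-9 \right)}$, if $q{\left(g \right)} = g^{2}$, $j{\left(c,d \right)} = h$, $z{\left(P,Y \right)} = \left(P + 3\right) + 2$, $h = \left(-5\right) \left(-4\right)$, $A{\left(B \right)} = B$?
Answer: $2207$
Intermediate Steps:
$L{\left(Z,G \right)} = -5 + \frac{G}{8} + \frac{Z}{8}$ ($L{\left(Z,G \right)} = -5 + \frac{Z + G}{8} = -5 + \frac{G + Z}{8} = -5 + \left(\frac{G}{8} + \frac{Z}{8}\right) = -5 + \frac{G}{8} + \frac{Z}{8}$)
$h = 20$
$z{\left(P,Y \right)} = 5 + P$ ($z{\left(P,Y \right)} = \left(3 + P\right) + 2 = 5 + P$)
$j{\left(c,d \right)} = 20$
$j{\left(z{\left(A{\left(0 \right)},L{\left(-1,-4 \right)} \right)},-12 \right)} + 27 q{\left(-9 \right)} = 20 + 27 \left(-9\right)^{2} = 20 + 27 \cdot 81 = 20 + 2187 = 2207$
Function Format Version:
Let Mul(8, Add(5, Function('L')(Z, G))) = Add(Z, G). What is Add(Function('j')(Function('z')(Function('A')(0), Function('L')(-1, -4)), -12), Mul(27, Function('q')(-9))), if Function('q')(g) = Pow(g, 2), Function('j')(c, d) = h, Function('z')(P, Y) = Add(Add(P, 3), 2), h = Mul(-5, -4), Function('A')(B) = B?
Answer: 2207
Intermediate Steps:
Function('L')(Z, G) = Add(-5, Mul(Rational(1, 8), G), Mul(Rational(1, 8), Z)) (Function('L')(Z, G) = Add(-5, Mul(Rational(1, 8), Add(Z, G))) = Add(-5, Mul(Rational(1, 8), Add(G, Z))) = Add(-5, Add(Mul(Rational(1, 8), G), Mul(Rational(1, 8), Z))) = Add(-5, Mul(Rational(1, 8), G), Mul(Rational(1, 8), Z)))
h = 20
Function('z')(P, Y) = Add(5, P) (Function('z')(P, Y) = Add(Add(3, P), 2) = Add(5, P))
Function('j')(c, d) = 20
Add(Function('j')(Function('z')(Function('A')(0), Function('L')(-1, -4)), -12), Mul(27, Function('q')(-9))) = Add(20, Mul(27, Pow(-9, 2))) = Add(20, Mul(27, 81)) = Add(20, 2187) = 2207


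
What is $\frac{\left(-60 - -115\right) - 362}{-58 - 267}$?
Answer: $\frac{307}{325} \approx 0.94462$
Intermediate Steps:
$\frac{\left(-60 - -115\right) - 362}{-58 - 267} = \frac{\left(-60 + 115\right) - 362}{-325} = \left(55 - 362\right) \left(- \frac{1}{325}\right) = \left(-307\right) \left(- \frac{1}{325}\right) = \frac{307}{325}$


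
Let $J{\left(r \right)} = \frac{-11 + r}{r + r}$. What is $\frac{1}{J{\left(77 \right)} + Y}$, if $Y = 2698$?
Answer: $\frac{7}{18889} \approx 0.00037059$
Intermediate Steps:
$J{\left(r \right)} = \frac{-11 + r}{2 r}$
$\frac{1}{J{\left(77 \right)} + Y} = \frac{1}{\frac{-11 + 77}{2 \cdot 77} + 2698} = \frac{1}{\frac{1}{2} \cdot \frac{1}{77} \cdot 66 + 2698} = \frac{1}{\frac{3}{7} + 2698} = \frac{1}{\frac{18889}{7}} = \frac{7}{18889}$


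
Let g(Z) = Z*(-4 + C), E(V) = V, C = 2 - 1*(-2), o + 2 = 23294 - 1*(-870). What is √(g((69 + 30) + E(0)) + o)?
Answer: √24162 ≈ 155.44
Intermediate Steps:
o = 24162 (o = -2 + (23294 - 1*(-870)) = -2 + (23294 + 870) = -2 + 24164 = 24162)
C = 4 (C = 2 + 2 = 4)
g(Z) = 0 (g(Z) = Z*(-4 + 4) = Z*0 = 0)
√(g((69 + 30) + E(0)) + o) = √(0 + 24162) = √24162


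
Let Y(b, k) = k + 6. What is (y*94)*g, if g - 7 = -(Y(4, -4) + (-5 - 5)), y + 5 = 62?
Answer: 80370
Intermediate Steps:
Y(b, k) = 6 + k
y = 57 (y = -5 + 62 = 57)
g = 15 (g = 7 - ((6 - 4) + (-5 - 5)) = 7 - (2 - 10) = 7 - 1*(-8) = 7 + 8 = 15)
(y*94)*g = (57*94)*15 = 5358*15 = 80370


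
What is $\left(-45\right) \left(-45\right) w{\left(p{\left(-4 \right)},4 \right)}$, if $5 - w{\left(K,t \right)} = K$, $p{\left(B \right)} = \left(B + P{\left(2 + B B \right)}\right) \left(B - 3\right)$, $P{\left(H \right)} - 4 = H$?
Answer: $265275$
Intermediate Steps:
$P{\left(H \right)} = 4 + H$
$p{\left(B \right)} = \left(-3 + B\right) \left(6 + B + B^{2}\right)$ ($p{\left(B \right)} = \left(B + \left(4 + \left(2 + B B\right)\right)\right) \left(B - 3\right) = \left(B + \left(4 + \left(2 + B^{2}\right)\right)\right) \left(-3 + B\right) = \left(B + \left(6 + B^{2}\right)\right) \left(-3 + B\right) = \left(6 + B + B^{2}\right) \left(-3 + B\right) = \left(-3 + B\right) \left(6 + B + B^{2}\right)$)
$w{\left(K,t \right)} = 5 - K$
$\left(-45\right) \left(-45\right) w{\left(p{\left(-4 \right)},4 \right)} = \left(-45\right) \left(-45\right) \left(5 - \left(-18 + \left(-4\right)^{3} - 2 \left(-4\right)^{2} + 3 \left(-4\right)\right)\right) = 2025 \left(5 - \left(-18 - 64 - 32 - 12\right)\right) = 2025 \left(5 - -126\right) = 2025 \left(5 + 126\right) = 2025 \cdot 131 = 265275$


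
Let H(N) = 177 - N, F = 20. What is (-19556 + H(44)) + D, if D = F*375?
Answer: -11923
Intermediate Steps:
D = 7500 (D = 20*375 = 7500)
(-19556 + H(44)) + D = (-19556 + (177 - 1*44)) + 7500 = (-19556 + (177 - 44)) + 7500 = (-19556 + 133) + 7500 = -19423 + 7500 = -11923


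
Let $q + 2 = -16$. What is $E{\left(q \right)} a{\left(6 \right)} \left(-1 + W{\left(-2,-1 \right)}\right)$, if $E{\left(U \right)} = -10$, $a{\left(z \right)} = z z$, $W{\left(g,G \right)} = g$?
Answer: $1080$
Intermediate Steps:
$a{\left(z \right)} = z^{2}$
$q = -18$ ($q = -2 - 16 = -18$)
$E{\left(q \right)} a{\left(6 \right)} \left(-1 + W{\left(-2,-1 \right)}\right) = - 10 \cdot 6^{2} \left(-1 - 2\right) = - 10 \cdot 36 \left(-3\right) = \left(-10\right) \left(-108\right) = 1080$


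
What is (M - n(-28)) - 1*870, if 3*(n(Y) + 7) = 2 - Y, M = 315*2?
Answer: -243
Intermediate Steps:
M = 630
n(Y) = -19/3 - Y/3 (n(Y) = -7 + (2 - Y)/3 = -7 + (2/3 - Y/3) = -19/3 - Y/3)
(M - n(-28)) - 1*870 = (630 - (-19/3 - 1/3*(-28))) - 1*870 = (630 - (-19/3 + 28/3)) - 870 = (630 - 1*3) - 870 = (630 - 3) - 870 = 627 - 870 = -243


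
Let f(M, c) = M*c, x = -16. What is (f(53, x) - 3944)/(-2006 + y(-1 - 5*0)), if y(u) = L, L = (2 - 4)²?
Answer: 2396/1001 ≈ 2.3936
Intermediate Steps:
L = 4 (L = (-2)² = 4)
y(u) = 4
(f(53, x) - 3944)/(-2006 + y(-1 - 5*0)) = (53*(-16) - 3944)/(-2006 + 4) = (-848 - 3944)/(-2002) = -4792*(-1/2002) = 2396/1001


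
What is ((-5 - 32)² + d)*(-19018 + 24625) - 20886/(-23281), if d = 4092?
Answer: 712860213273/23281 ≈ 3.0620e+7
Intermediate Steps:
((-5 - 32)² + d)*(-19018 + 24625) - 20886/(-23281) = ((-5 - 32)² + 4092)*(-19018 + 24625) - 20886/(-23281) = ((-37)² + 4092)*5607 - 20886*(-1)/23281 = (1369 + 4092)*5607 - 1*(-20886/23281) = 5461*5607 + 20886/23281 = 30619827 + 20886/23281 = 712860213273/23281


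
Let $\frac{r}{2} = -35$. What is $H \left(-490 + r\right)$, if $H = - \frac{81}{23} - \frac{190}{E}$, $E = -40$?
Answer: $- \frac{15820}{23} \approx -687.83$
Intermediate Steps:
$r = -70$ ($r = 2 \left(-35\right) = -70$)
$H = \frac{113}{92}$ ($H = - \frac{81}{23} - \frac{190}{-40} = \left(-81\right) \frac{1}{23} - - \frac{19}{4} = - \frac{81}{23} + \frac{19}{4} = \frac{113}{92} \approx 1.2283$)
$H \left(-490 + r\right) = \frac{113 \left(-490 - 70\right)}{92} = \frac{113}{92} \left(-560\right) = - \frac{15820}{23}$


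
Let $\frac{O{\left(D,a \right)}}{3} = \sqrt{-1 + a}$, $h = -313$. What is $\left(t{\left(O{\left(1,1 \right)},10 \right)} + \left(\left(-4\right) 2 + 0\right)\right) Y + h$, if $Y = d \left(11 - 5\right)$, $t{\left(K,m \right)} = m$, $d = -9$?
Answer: $-421$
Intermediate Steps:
$O{\left(D,a \right)} = 3 \sqrt{-1 + a}$
$Y = -54$ ($Y = - 9 \left(11 - 5\right) = \left(-9\right) 6 = -54$)
$\left(t{\left(O{\left(1,1 \right)},10 \right)} + \left(\left(-4\right) 2 + 0\right)\right) Y + h = \left(10 + \left(\left(-4\right) 2 + 0\right)\right) \left(-54\right) - 313 = \left(10 + \left(-8 + 0\right)\right) \left(-54\right) - 313 = \left(10 - 8\right) \left(-54\right) - 313 = 2 \left(-54\right) - 313 = -108 - 313 = -421$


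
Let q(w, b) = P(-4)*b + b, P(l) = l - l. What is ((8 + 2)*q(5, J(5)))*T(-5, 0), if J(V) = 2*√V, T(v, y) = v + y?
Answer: -100*√5 ≈ -223.61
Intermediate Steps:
P(l) = 0
q(w, b) = b (q(w, b) = 0*b + b = 0 + b = b)
((8 + 2)*q(5, J(5)))*T(-5, 0) = ((8 + 2)*(2*√5))*(-5 + 0) = (10*(2*√5))*(-5) = (20*√5)*(-5) = -100*√5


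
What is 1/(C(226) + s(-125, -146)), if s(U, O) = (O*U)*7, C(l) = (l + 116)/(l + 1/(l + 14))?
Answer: 54241/6929369830 ≈ 7.8277e-6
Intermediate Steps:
C(l) = (116 + l)/(l + 1/(14 + l))
s(U, O) = 7*O*U
1/(C(226) + s(-125, -146)) = 1/((1624 + 226² + 130*226)/(1 + 226² + 14*226) + 7*(-146)*(-125)) = 1/((1624 + 51076 + 29380)/(1 + 51076 + 3164) + 127750) = 1/(82080/54241 + 127750) = 1/(6929369830/54241) = 54241/6929369830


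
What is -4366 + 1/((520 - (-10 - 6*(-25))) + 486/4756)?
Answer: -3946350800/903883 ≈ -4366.0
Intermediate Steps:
-4366 + 1/((520 - (-10 - 6*(-25))) + 486/4756) = -4366 + 1/((520 - (-10 + 150)) + 486*(1/4756)) = -4366 + 1/((520 - 1*140) + 243/2378) = -4366 + 1/((520 - 140) + 243/2378) = -4366 + 1/(380 + 243/2378) = -4366 + 1/(903883/2378) = -4366 + 2378/903883 = -3946350800/903883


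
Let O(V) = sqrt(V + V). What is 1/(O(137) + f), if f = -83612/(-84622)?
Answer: -884426833/244386367959 + 1790220721*sqrt(274)/488772735918 ≈ 0.057009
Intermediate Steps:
O(V) = sqrt(2)*sqrt(V) (O(V) = sqrt(2*V) = sqrt(2)*sqrt(V))
f = 41806/42311 (f = -83612*(-1/84622) = 41806/42311 ≈ 0.98806)
1/(O(137) + f) = 1/(sqrt(2)*sqrt(137) + 41806/42311) = 1/(sqrt(274) + 41806/42311) = 1/(41806/42311 + sqrt(274))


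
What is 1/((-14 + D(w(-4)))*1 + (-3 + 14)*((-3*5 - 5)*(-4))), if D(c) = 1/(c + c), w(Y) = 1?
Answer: 2/1733 ≈ 0.0011541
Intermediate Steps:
D(c) = 1/(2*c)
1/((-14 + D(w(-4)))*1 + (-3 + 14)*((-3*5 - 5)*(-4))) = 1/((-14 + (1/2)/1)*1 + (-3 + 14)*((-3*5 - 5)*(-4))) = 1/((-14 + (1/2)*1)*1 + 11*((-15 - 5)*(-4))) = 1/((-14 + 1/2)*1 + 11*(-20*(-4))) = 1/(-27/2*1 + 11*80) = 1/(-27/2 + 880) = 1/(1733/2) = 2/1733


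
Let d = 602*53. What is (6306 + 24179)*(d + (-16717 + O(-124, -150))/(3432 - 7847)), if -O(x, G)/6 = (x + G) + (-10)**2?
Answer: 858949402311/883 ≈ 9.7276e+8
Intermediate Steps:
d = 31906
O(x, G) = -600 - 6*G - 6*x (O(x, G) = -6*((x + G) + (-10)**2) = -6*((G + x) + 100) = -6*(100 + G + x) = -600 - 6*G - 6*x)
(6306 + 24179)*(d + (-16717 + O(-124, -150))/(3432 - 7847)) = (6306 + 24179)*(31906 + (-16717 + (-600 - 6*(-150) - 6*(-124)))/(3432 - 7847)) = 30485*(31906 + (-16717 + (-600 + 900 + 744))/(-4415)) = 30485*(31906 + (-16717 + 1044)*(-1/4415)) = 30485*(31906 - 15673*(-1/4415)) = 30485*(31906 + 15673/4415) = 30485*(140880663/4415) = 858949402311/883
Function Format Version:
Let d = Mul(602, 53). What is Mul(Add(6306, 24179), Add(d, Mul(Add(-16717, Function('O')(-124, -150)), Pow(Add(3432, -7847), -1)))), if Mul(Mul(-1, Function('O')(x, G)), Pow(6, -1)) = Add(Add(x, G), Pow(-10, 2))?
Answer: Rational(858949402311, 883) ≈ 9.7276e+8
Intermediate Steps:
d = 31906
Function('O')(x, G) = Add(-600, Mul(-6, G), Mul(-6, x)) (Function('O')(x, G) = Mul(-6, Add(Add(x, G), Pow(-10, 2))) = Mul(-6, Add(Add(G, x), 100)) = Mul(-6, Add(100, G, x)) = Add(-600, Mul(-6, G), Mul(-6, x)))
Mul(Add(6306, 24179), Add(d, Mul(Add(-16717, Function('O')(-124, -150)), Pow(Add(3432, -7847), -1)))) = Mul(Add(6306, 24179), Add(31906, Mul(Add(-16717, Add(-600, Mul(-6, -150), Mul(-6, -124))), Pow(Add(3432, -7847), -1)))) = Mul(30485, Add(31906, Mul(Add(-16717, Add(-600, 900, 744)), Pow(-4415, -1)))) = Mul(30485, Add(31906, Mul(Add(-16717, 1044), Rational(-1, 4415)))) = Mul(30485, Add(31906, Mul(-15673, Rational(-1, 4415)))) = Mul(30485, Add(31906, Rational(15673, 4415))) = Mul(30485, Rational(140880663, 4415)) = Rational(858949402311, 883)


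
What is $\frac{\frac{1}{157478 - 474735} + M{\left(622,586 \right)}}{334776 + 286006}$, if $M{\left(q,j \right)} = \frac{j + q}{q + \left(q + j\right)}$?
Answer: $\frac{191622313}{180206903001210} \approx 1.0633 \cdot 10^{-6}$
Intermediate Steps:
$M{\left(q,j \right)} = \frac{j + q}{j + 2 q}$ ($M{\left(q,j \right)} = \frac{j + q}{q + \left(j + q\right)} = \frac{j + q}{j + 2 q}$)
$\frac{\frac{1}{157478 - 474735} + M{\left(622,586 \right)}}{334776 + 286006} = \frac{\frac{1}{157478 - 474735} + \frac{586 + 622}{586 + 2 \cdot 622}}{334776 + 286006} = \frac{\frac{1}{-317257} + \frac{1}{586 + 1244} \cdot 1208}{620782} = \left(- \frac{1}{317257} + \frac{1}{1830} \cdot 1208\right) \frac{1}{620782} = \left(- \frac{1}{317257} + \frac{604}{915}\right) \frac{1}{620782} = \frac{191622313}{290290155} \cdot \frac{1}{620782} = \frac{191622313}{180206903001210}$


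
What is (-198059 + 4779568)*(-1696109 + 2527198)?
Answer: 3807641733301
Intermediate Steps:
(-198059 + 4779568)*(-1696109 + 2527198) = 4581509*831089 = 3807641733301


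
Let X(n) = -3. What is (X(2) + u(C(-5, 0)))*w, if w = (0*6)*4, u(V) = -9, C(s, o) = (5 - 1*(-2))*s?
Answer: 0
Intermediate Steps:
C(s, o) = 7*s (C(s, o) = (5 + 2)*s = 7*s)
w = 0 (w = 0*4 = 0)
(X(2) + u(C(-5, 0)))*w = (-3 - 9)*0 = -12*0 = 0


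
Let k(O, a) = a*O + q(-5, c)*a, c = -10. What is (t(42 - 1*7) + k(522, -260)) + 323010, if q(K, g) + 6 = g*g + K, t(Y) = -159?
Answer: 163991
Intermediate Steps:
q(K, g) = -6 + K + g² (q(K, g) = -6 + (g*g + K) = -6 + (g² + K) = -6 + (K + g²) = -6 + K + g²)
k(O, a) = 89*a + O*a (k(O, a) = a*O + (-6 - 5 + (-10)²)*a = O*a + (-6 - 5 + 100)*a = O*a + 89*a = 89*a + O*a)
(t(42 - 1*7) + k(522, -260)) + 323010 = (-159 - 260*(89 + 522)) + 323010 = (-159 - 260*611) + 323010 = (-159 - 158860) + 323010 = -159019 + 323010 = 163991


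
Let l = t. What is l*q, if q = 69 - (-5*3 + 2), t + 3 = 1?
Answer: -164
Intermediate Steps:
t = -2 (t = -3 + 1 = -2)
l = -2
q = 82 (q = 69 - (-15 + 2) = 69 - 1*(-13) = 69 + 13 = 82)
l*q = -2*82 = -164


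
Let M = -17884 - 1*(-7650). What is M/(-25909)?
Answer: 10234/25909 ≈ 0.39500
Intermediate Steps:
M = -10234 (M = -17884 + 7650 = -10234)
M/(-25909) = -10234/(-25909) = -10234*(-1/25909) = 10234/25909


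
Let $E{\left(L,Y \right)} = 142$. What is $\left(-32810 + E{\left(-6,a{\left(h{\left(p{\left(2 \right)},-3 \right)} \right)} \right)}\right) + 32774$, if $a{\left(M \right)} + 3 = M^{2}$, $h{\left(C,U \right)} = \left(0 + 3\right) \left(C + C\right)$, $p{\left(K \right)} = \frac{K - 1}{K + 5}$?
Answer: $106$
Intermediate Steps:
$p{\left(K \right)} = \frac{-1 + K}{5 + K}$
$h{\left(C,U \right)} = 6 C$ ($h{\left(C,U \right)} = 3 \cdot 2 C = 6 C$)
$a{\left(M \right)} = -3 + M^{2}$
$\left(-32810 + E{\left(-6,a{\left(h{\left(p{\left(2 \right)},-3 \right)} \right)} \right)}\right) + 32774 = \left(-32810 + 142\right) + 32774 = -32668 + 32774 = 106$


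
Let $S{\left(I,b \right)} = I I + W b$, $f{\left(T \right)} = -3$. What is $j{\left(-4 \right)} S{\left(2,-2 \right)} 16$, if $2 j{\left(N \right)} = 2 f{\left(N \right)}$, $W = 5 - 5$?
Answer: $-192$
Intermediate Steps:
$W = 0$
$S{\left(I,b \right)} = I^{2}$ ($S{\left(I,b \right)} = I I + 0 b = I^{2} + 0 = I^{2}$)
$j{\left(N \right)} = -3$ ($j{\left(N \right)} = \frac{2 \left(-3\right)}{2} = \frac{1}{2} \left(-6\right) = -3$)
$j{\left(-4 \right)} S{\left(2,-2 \right)} 16 = - 3 \cdot 2^{2} \cdot 16 = \left(-3\right) 4 \cdot 16 = \left(-12\right) 16 = -192$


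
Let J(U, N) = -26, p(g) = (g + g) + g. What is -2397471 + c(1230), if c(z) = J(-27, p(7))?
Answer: -2397497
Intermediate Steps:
p(g) = 3*g (p(g) = 2*g + g = 3*g)
c(z) = -26
-2397471 + c(1230) = -2397471 - 26 = -2397497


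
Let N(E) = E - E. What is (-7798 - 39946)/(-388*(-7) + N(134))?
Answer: -11936/679 ≈ -17.579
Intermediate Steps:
N(E) = 0
(-7798 - 39946)/(-388*(-7) + N(134)) = (-7798 - 39946)/(-388*(-7) + 0) = -47744/(2716 + 0) = -47744/2716 = -47744*1/2716 = -11936/679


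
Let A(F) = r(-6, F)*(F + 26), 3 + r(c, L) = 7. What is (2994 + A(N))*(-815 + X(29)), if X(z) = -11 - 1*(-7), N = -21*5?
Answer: -2193282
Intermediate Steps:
r(c, L) = 4 (r(c, L) = -3 + 7 = 4)
N = -105
X(z) = -4 (X(z) = -11 + 7 = -4)
A(F) = 104 + 4*F (A(F) = 4*(F + 26) = 4*(26 + F) = 104 + 4*F)
(2994 + A(N))*(-815 + X(29)) = (2994 + (104 + 4*(-105)))*(-815 - 4) = (2994 + (104 - 420))*(-819) = (2994 - 316)*(-819) = 2678*(-819) = -2193282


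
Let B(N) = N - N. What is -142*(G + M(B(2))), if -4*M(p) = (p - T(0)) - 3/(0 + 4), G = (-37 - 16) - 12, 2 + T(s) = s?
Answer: 74195/8 ≈ 9274.4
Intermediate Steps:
T(s) = -2 + s
B(N) = 0
G = -65 (G = -53 - 12 = -65)
M(p) = -5/16 - p/4 (M(p) = -((p - (-2 + 0)) - 3/(0 + 4))/4 = -((p - 1*(-2)) - 3/4)/4 = -((p + 2) - 3*¼)/4 = -((2 + p) - ¾)/4 = -(5/4 + p)/4 = -5/16 - p/4)
-142*(G + M(B(2))) = -142*(-65 + (-5/16 - ¼*0)) = -142*(-65 + (-5/16 + 0)) = -142*(-65 - 5/16) = -142*(-1045/16) = 74195/8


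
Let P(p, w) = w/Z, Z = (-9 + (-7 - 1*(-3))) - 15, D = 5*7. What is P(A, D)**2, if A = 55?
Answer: 25/16 ≈ 1.5625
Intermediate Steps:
D = 35
Z = -28 (Z = (-9 + (-7 + 3)) - 15 = (-9 - 4) - 15 = -13 - 15 = -28)
P(p, w) = -w/28 (P(p, w) = w/(-28) = w*(-1/28) = -w/28)
P(A, D)**2 = (-1/28*35)**2 = (-5/4)**2 = 25/16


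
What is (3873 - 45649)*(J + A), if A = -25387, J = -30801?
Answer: 2347309888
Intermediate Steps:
(3873 - 45649)*(J + A) = (3873 - 45649)*(-30801 - 25387) = -41776*(-56188) = 2347309888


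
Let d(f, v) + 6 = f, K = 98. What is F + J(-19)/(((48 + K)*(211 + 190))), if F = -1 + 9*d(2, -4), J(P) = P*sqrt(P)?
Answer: -37 - 19*I*sqrt(19)/58546 ≈ -37.0 - 0.0014146*I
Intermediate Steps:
d(f, v) = -6 + f
J(P) = P**(3/2)
F = -37 (F = -1 + 9*(-6 + 2) = -1 + 9*(-4) = -1 - 36 = -37)
F + J(-19)/(((48 + K)*(211 + 190))) = -37 + (-19)**(3/2)/(((48 + 98)*(211 + 190))) = -37 + (-19*I*sqrt(19))/((146*401)) = -37 - 19*I*sqrt(19)/58546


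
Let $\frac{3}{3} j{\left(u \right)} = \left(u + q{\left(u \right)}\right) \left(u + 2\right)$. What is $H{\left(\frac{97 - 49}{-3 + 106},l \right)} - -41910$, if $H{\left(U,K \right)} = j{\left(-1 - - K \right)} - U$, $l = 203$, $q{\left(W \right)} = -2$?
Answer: $\frac{8519082}{103} \approx 82710.0$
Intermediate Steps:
$j{\left(u \right)} = \left(-2 + u\right) \left(2 + u\right)$ ($j{\left(u \right)} = \left(u - 2\right) \left(u + 2\right) = \left(-2 + u\right) \left(2 + u\right)$)
$H{\left(U,K \right)} = -4 + \left(-1 + K\right)^{2} - U$ ($H{\left(U,K \right)} = \left(-4 + \left(-1 - - K\right)^{2}\right) - U = \left(-4 + \left(-1 + K\right)^{2}\right) - U = -4 + \left(-1 + K\right)^{2} - U$)
$H{\left(\frac{97 - 49}{-3 + 106},l \right)} - -41910 = \left(-4 + \left(-1 + 203\right)^{2} - \frac{97 - 49}{-3 + 106}\right) - -41910 = \left(-4 + 202^{2} - \frac{48}{103}\right) + 41910 = \left(-4 + 40804 - 48 \cdot \frac{1}{103}\right) + 41910 = \left(-4 + 40804 - \frac{48}{103}\right) + 41910 = \frac{4202352}{103} + 41910 = \frac{8519082}{103}$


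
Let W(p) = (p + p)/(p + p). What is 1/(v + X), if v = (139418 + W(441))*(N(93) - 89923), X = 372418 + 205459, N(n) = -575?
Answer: -1/12616562785 ≈ -7.9261e-11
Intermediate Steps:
X = 577877
W(p) = 1 (W(p) = (2*p)/((2*p)) = (2*p)*(1/(2*p)) = 1)
v = -12617140662 (v = (139418 + 1)*(-575 - 89923) = 139419*(-90498) = -12617140662)
1/(v + X) = 1/(-12617140662 + 577877) = 1/(-12616562785) = -1/12616562785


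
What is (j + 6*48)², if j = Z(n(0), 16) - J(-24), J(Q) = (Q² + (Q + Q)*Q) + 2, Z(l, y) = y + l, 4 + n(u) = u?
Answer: 2044900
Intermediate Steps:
n(u) = -4 + u
Z(l, y) = l + y
J(Q) = 2 + 3*Q² (J(Q) = (Q² + (2*Q)*Q) + 2 = (Q² + 2*Q²) + 2 = 3*Q² + 2 = 2 + 3*Q²)
j = -1718 (j = ((-4 + 0) + 16) - (2 + 3*(-24)²) = (-4 + 16) - (2 + 3*576) = 12 - (2 + 1728) = 12 - 1*1730 = 12 - 1730 = -1718)
(j + 6*48)² = (-1718 + 6*48)² = (-1718 + 288)² = (-1430)² = 2044900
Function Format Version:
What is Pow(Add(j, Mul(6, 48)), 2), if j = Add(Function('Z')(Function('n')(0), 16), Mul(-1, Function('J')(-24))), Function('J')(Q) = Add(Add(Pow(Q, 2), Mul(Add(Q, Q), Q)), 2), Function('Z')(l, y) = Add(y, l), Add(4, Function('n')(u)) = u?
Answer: 2044900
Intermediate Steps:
Function('n')(u) = Add(-4, u)
Function('Z')(l, y) = Add(l, y)
Function('J')(Q) = Add(2, Mul(3, Pow(Q, 2))) (Function('J')(Q) = Add(Add(Pow(Q, 2), Mul(Mul(2, Q), Q)), 2) = Add(Add(Pow(Q, 2), Mul(2, Pow(Q, 2))), 2) = Add(Mul(3, Pow(Q, 2)), 2) = Add(2, Mul(3, Pow(Q, 2))))
j = -1718 (j = Add(Add(Add(-4, 0), 16), Mul(-1, Add(2, Mul(3, Pow(-24, 2))))) = Add(Add(-4, 16), Mul(-1, Add(2, Mul(3, 576)))) = Add(12, Mul(-1, Add(2, 1728))) = Add(12, Mul(-1, 1730)) = Add(12, -1730) = -1718)
Pow(Add(j, Mul(6, 48)), 2) = Pow(Add(-1718, Mul(6, 48)), 2) = Pow(Add(-1718, 288), 2) = Pow(-1430, 2) = 2044900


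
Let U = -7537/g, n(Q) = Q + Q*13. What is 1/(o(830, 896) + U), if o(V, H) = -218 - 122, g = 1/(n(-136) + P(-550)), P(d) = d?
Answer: 1/18495458 ≈ 5.4067e-8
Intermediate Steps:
n(Q) = 14*Q (n(Q) = Q + 13*Q = 14*Q)
g = -1/2454 (g = 1/(14*(-136) - 550) = 1/(-1904 - 550) = 1/(-2454) = -1/2454 ≈ -0.00040750)
o(V, H) = -340
U = 18495798 (U = -7537/(-1/2454) = -7537*(-2454) = 18495798)
1/(o(830, 896) + U) = 1/(-340 + 18495798) = 1/18495458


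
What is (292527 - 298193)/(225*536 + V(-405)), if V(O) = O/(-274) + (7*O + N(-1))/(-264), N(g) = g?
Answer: -25615986/545287849 ≈ -0.046977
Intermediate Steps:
V(O) = 1/264 - 1091*O/36168 (V(O) = O/(-274) + (7*O - 1)/(-264) = O*(-1/274) + (-1 + 7*O)*(-1/264) = -O/274 + (1/264 - 7*O/264) = 1/264 - 1091*O/36168)
(292527 - 298193)/(225*536 + V(-405)) = (292527 - 298193)/(225*536 + (1/264 - 1091/36168*(-405))) = -5666/(120600 + (1/264 + 147285/12056)) = -5666/(120600 + 55249/4521) = -5666/545287849/4521 = -5666*4521/545287849 = -25615986/545287849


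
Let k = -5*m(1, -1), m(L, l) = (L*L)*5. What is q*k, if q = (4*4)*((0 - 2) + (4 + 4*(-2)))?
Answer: 2400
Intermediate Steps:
m(L, l) = 5*L**2 (m(L, l) = L**2*5 = 5*L**2)
k = -25 (k = -25*1**2 = -25 ≈ -25.000)
q = -96 (q = 16*(-2 + (4 - 8)) = 16*(-2 - 4) = 16*(-6) = -96)
q*k = -96*(-25) = 2400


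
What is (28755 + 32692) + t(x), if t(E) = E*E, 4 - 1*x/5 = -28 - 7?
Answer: 99472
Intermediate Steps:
x = 195 (x = 20 - 5*(-28 - 7) = 20 - 5*(-35) = 20 + 175 = 195)
t(E) = E²
(28755 + 32692) + t(x) = (28755 + 32692) + 195² = 61447 + 38025 = 99472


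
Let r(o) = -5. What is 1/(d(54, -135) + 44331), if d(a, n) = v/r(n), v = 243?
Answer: 5/221412 ≈ 2.2582e-5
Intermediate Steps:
d(a, n) = -243/5 (d(a, n) = 243/(-5) = 243*(-1/5) = -243/5)
1/(d(54, -135) + 44331) = 1/(-243/5 + 44331) = 1/(221412/5) = 5/221412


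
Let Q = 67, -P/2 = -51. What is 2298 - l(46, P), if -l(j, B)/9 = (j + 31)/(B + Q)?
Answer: 389055/169 ≈ 2302.1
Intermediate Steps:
P = 102 (P = -2*(-51) = 102)
l(j, B) = -9*(31 + j)/(67 + B) (l(j, B) = -9*(j + 31)/(B + 67) = -9*(31 + j)/(67 + B))
2298 - l(46, P) = 2298 - 9*(-31 - 1*46)/(67 + 102) = 2298 - 9*(-31 - 46)/169 = 2298 - 9*(-77)/169 = 2298 - 1*(-693/169) = 2298 + 693/169 = 389055/169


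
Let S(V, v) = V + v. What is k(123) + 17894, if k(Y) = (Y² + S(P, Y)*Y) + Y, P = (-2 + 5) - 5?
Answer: 48029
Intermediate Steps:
P = -2 (P = 3 - 5 = -2)
k(Y) = Y + Y² + Y*(-2 + Y) (k(Y) = (Y² + (-2 + Y)*Y) + Y = (Y² + Y*(-2 + Y)) + Y = Y + Y² + Y*(-2 + Y))
k(123) + 17894 = 123*(-1 + 2*123) + 17894 = 123*(-1 + 246) + 17894 = 123*245 + 17894 = 30135 + 17894 = 48029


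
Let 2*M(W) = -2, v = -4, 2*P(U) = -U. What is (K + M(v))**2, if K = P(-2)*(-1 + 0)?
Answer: 4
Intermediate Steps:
P(U) = -U/2 (P(U) = (-U)/2 = -U/2)
M(W) = -1 (M(W) = (1/2)*(-2) = -1)
K = -1 (K = (-1/2*(-2))*(-1 + 0) = 1*(-1) = -1)
(K + M(v))**2 = (-1 - 1)**2 = (-2)**2 = 4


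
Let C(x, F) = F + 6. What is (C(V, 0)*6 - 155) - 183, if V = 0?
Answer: -302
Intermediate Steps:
C(x, F) = 6 + F
(C(V, 0)*6 - 155) - 183 = ((6 + 0)*6 - 155) - 183 = (6*6 - 155) - 183 = (36 - 155) - 183 = -119 - 183 = -302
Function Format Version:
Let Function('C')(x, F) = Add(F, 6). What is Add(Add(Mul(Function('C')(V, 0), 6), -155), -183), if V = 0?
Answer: -302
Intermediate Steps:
Function('C')(x, F) = Add(6, F)
Add(Add(Mul(Function('C')(V, 0), 6), -155), -183) = Add(Add(Mul(Add(6, 0), 6), -155), -183) = Add(Add(Mul(6, 6), -155), -183) = Add(Add(36, -155), -183) = Add(-119, -183) = -302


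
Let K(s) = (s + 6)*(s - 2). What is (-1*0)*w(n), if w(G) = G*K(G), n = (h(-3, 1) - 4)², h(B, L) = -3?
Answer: 0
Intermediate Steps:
K(s) = (-2 + s)*(6 + s) (K(s) = (6 + s)*(-2 + s) = (-2 + s)*(6 + s))
n = 49 (n = (-3 - 4)² = (-7)² = 49)
w(G) = G*(-12 + G² + 4*G)
(-1*0)*w(n) = (-1*0)*(49*(-12 + 49² + 4*49)) = 0*(49*(-12 + 2401 + 196)) = 0*(49*2585) = 0*126665 = 0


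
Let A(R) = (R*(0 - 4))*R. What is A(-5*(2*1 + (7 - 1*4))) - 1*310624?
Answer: -313124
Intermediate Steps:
A(R) = -4*R² (A(R) = (R*(-4))*R = (-4*R)*R = -4*R²)
A(-5*(2*1 + (7 - 1*4))) - 1*310624 = -4*25*(2*1 + (7 - 1*4))² - 1*310624 = -4*25*(2 + (7 - 4))² - 310624 = -4*25*(2 + 3)² - 310624 = -4*(-5*5)² - 310624 = -4*(-25)² - 310624 = -4*625 - 310624 = -2500 - 310624 = -313124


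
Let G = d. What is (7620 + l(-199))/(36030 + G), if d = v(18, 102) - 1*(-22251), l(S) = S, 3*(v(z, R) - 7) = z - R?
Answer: 7421/58260 ≈ 0.12738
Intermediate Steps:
v(z, R) = 7 - R/3 + z/3 (v(z, R) = 7 + (z - R)/3 = 7 + (-R/3 + z/3) = 7 - R/3 + z/3)
d = 22230 (d = (7 - 1/3*102 + (1/3)*18) - 1*(-22251) = (7 - 34 + 6) + 22251 = -21 + 22251 = 22230)
G = 22230
(7620 + l(-199))/(36030 + G) = (7620 - 199)/(36030 + 22230) = 7421/58260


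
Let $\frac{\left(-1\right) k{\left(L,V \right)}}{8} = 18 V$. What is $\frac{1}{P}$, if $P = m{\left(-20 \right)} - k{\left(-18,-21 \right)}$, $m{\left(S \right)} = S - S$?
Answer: $- \frac{1}{3024} \approx -0.00033069$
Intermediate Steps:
$m{\left(S \right)} = 0$
$k{\left(L,V \right)} = - 144 V$ ($k{\left(L,V \right)} = - 8 \cdot 18 V = - 144 V$)
$P = -3024$ ($P = 0 - \left(-144\right) \left(-21\right) = 0 - 3024 = -3024$)
$\frac{1}{P} = \frac{1}{-3024} = - \frac{1}{3024}$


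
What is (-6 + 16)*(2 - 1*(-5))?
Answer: 70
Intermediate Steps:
(-6 + 16)*(2 - 1*(-5)) = 10*(2 + 5) = 10*7 = 70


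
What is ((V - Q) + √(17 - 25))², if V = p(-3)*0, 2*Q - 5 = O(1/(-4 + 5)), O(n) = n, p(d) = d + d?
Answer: 1 - 12*I*√2 ≈ 1.0 - 16.971*I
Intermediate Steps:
p(d) = 2*d
Q = 3 (Q = 5/2 + 1/(2*(-4 + 5)) = 5/2 + (½)/1 = 5/2 + (½)*1 = 5/2 + ½ = 3)
V = 0 (V = (2*(-3))*0 = -6*0 = 0)
((V - Q) + √(17 - 25))² = ((0 - 1*3) + √(17 - 25))² = ((0 - 3) + √(-8))² = (-3 + 2*I*√2)²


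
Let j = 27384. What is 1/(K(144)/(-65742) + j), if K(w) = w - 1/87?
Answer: 5719554/156624254209 ≈ 3.6518e-5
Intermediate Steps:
K(w) = -1/87 + w (K(w) = w - 1*1/87 = w - 1/87 = -1/87 + w)
1/(K(144)/(-65742) + j) = 1/((-1/87 + 144)/(-65742) + 27384) = 1/((12527/87)*(-1/65742) + 27384) = 1/(-12527/5719554 + 27384) = 1/(156624254209/5719554) = 5719554/156624254209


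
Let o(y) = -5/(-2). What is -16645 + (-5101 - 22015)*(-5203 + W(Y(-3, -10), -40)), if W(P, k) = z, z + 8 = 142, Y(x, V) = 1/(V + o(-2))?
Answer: 137434359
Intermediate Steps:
o(y) = 5/2 (o(y) = -5*(-½) = 5/2)
Y(x, V) = 1/(5/2 + V) (Y(x, V) = 1/(V + 5/2) = 1/(5/2 + V))
z = 134 (z = -8 + 142 = 134)
W(P, k) = 134
-16645 + (-5101 - 22015)*(-5203 + W(Y(-3, -10), -40)) = -16645 + (-5101 - 22015)*(-5203 + 134) = -16645 - 27116*(-5069) = -16645 + 137451004 = 137434359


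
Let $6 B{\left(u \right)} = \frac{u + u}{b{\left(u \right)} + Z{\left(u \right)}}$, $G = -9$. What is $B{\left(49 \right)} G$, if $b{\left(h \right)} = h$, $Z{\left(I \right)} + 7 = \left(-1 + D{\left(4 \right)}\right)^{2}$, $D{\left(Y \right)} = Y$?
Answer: $- \frac{49}{17} \approx -2.8824$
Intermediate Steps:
$Z{\left(I \right)} = 2$ ($Z{\left(I \right)} = -7 + \left(-1 + 4\right)^{2} = -7 + 3^{2} = -7 + 9 = 2$)
$B{\left(u \right)} = \frac{u}{3 \left(2 + u\right)}$ ($B{\left(u \right)} = \frac{\left(u + u\right) \frac{1}{u + 2}}{6} = \frac{2 u \frac{1}{2 + u}}{6} = \frac{u}{3 \left(2 + u\right)}$)
$B{\left(49 \right)} G = \frac{1}{3} \cdot 49 \frac{1}{2 + 49} \left(-9\right) = \frac{1}{3} \cdot 49 \cdot \frac{1}{51} \left(-9\right) = \frac{49}{153} \left(-9\right) = - \frac{49}{17}$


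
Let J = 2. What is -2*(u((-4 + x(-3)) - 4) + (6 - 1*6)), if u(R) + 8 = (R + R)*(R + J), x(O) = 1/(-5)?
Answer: -4684/25 ≈ -187.36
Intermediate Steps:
x(O) = -1/5 (x(O) = 1*(-1/5) = -1/5)
u(R) = -8 + 2*R*(2 + R) (u(R) = -8 + (R + R)*(R + 2) = -8 + (2*R)*(2 + R) = -8 + 2*R*(2 + R))
-2*(u((-4 + x(-3)) - 4) + (6 - 1*6)) = -2*((-8 + 2*((-4 - 1/5) - 4)**2 + 4*((-4 - 1/5) - 4)) + (6 - 1*6)) = -2*((-8 + 2*(-21/5 - 4)**2 + 4*(-21/5 - 4)) + (6 - 6)) = -2*((-8 + 2*(-41/5)**2 + 4*(-41/5)) + 0) = -2*((-8 + 2*(1681/25) - 164/5) + 0) = -2*((-8 + 3362/25 - 164/5) + 0) = -2*(2342/25 + 0) = -2*2342/25 = -4684/25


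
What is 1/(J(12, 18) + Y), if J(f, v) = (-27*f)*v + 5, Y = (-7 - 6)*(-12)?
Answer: -1/5671 ≈ -0.00017634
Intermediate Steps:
Y = 156 (Y = -13*(-12) = 156)
J(f, v) = 5 - 27*f*v (J(f, v) = -27*f*v + 5 = 5 - 27*f*v)
1/(J(12, 18) + Y) = 1/((5 - 27*12*18) + 156) = 1/((5 - 5832) + 156) = 1/(-5827 + 156) = 1/(-5671) = -1/5671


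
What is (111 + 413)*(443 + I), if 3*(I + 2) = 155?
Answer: 774472/3 ≈ 2.5816e+5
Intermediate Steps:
I = 149/3 (I = -2 + (1/3)*155 = -2 + 155/3 = 149/3 ≈ 49.667)
(111 + 413)*(443 + I) = (111 + 413)*(443 + 149/3) = 524*(1478/3) = 774472/3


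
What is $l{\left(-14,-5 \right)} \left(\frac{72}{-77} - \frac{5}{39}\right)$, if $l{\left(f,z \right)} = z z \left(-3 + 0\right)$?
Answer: $\frac{79825}{1001} \approx 79.745$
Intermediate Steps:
$l{\left(f,z \right)} = - 3 z^{2}$ ($l{\left(f,z \right)} = z^{2} \left(-3\right) = - 3 z^{2}$)
$l{\left(-14,-5 \right)} \left(\frac{72}{-77} - \frac{5}{39}\right) = - 3 \left(-5\right)^{2} \left(\frac{72}{-77} - \frac{5}{39}\right) = \left(-3\right) 25 \left(72 \left(- \frac{1}{77}\right) - \frac{5}{39}\right) = - 75 \left(- \frac{72}{77} - \frac{5}{39}\right) = \left(-75\right) \left(- \frac{3193}{3003}\right) = \frac{79825}{1001}$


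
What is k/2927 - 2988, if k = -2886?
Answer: -8748762/2927 ≈ -2989.0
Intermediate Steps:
k/2927 - 2988 = -2886/2927 - 2988 = -8748762/2927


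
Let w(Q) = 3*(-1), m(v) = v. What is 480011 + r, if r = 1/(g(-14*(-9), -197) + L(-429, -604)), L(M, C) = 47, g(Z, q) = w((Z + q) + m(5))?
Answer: 21120485/44 ≈ 4.8001e+5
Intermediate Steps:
w(Q) = -3
g(Z, q) = -3
r = 1/44 (r = 1/(-3 + 47) = 1/44 ≈ 0.022727)
480011 + r = 480011 + 1/44 = 21120485/44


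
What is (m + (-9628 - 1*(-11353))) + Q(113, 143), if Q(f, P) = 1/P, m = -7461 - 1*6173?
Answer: -1702986/143 ≈ -11909.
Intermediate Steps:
m = -13634 (m = -7461 - 6173 = -13634)
(m + (-9628 - 1*(-11353))) + Q(113, 143) = (-13634 + (-9628 - 1*(-11353))) + 1/143 = (-13634 + (-9628 + 11353)) + 1/143 = (-13634 + 1725) + 1/143 = -11909 + 1/143 = -1702986/143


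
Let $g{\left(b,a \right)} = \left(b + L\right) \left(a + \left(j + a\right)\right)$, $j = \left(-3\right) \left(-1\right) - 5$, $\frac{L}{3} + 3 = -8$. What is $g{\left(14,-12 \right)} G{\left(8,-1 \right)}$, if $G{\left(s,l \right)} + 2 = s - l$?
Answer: $3458$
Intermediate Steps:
$L = -33$ ($L = -9 + 3 \left(-8\right) = -9 - 24 = -33$)
$j = -2$ ($j = 3 - 5 = -2$)
$G{\left(s,l \right)} = -2 + s - l$ ($G{\left(s,l \right)} = -2 - \left(l - s\right) = -2 + s - l$)
$g{\left(b,a \right)} = \left(-33 + b\right) \left(-2 + 2 a\right)$ ($g{\left(b,a \right)} = \left(b - 33\right) \left(a + \left(-2 + a\right)\right) = \left(-33 + b\right) \left(-2 + 2 a\right)$)
$g{\left(14,-12 \right)} G{\left(8,-1 \right)} = \left(66 - -792 - 28 + 2 \left(-12\right) 14\right) \left(-2 + 8 - -1\right) = \left(66 + 792 - 28 - 336\right) \left(-2 + 8 + 1\right) = 494 \cdot 7 = 3458$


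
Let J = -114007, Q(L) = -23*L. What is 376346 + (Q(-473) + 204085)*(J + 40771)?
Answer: -15742727158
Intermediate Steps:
376346 + (Q(-473) + 204085)*(J + 40771) = 376346 + (-23*(-473) + 204085)*(-114007 + 40771) = 376346 + (10879 + 204085)*(-73236) = 376346 + 214964*(-73236) = 376346 - 15743103504 = -15742727158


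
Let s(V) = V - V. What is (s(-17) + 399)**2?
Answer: 159201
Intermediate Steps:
s(V) = 0
(s(-17) + 399)**2 = (0 + 399)**2 = 399**2 = 159201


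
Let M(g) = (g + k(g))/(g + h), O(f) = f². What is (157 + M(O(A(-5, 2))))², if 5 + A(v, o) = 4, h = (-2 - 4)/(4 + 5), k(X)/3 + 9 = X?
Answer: 7744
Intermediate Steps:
k(X) = -27 + 3*X
h = -⅔ (h = -6/9 = -6*⅑ = -⅔ ≈ -0.66667)
A(v, o) = -1 (A(v, o) = -5 + 4 = -1)
M(g) = (-27 + 4*g)/(-⅔ + g) (M(g) = (g + (-27 + 3*g))/(g - ⅔) = (-27 + 4*g)/(-⅔ + g))
(157 + M(O(A(-5, 2))))² = (157 + 3*(-27 + 4*(-1)²)/(-2 + 3*(-1)²))² = (157 + 3*(-27 + 4*1)/(-2 + 3*1))² = (157 + 3*(-27 + 4)/(-2 + 3))² = (157 + 3*(-23)/1)² = (157 + 3*1*(-23))² = (157 - 69)² = 88² = 7744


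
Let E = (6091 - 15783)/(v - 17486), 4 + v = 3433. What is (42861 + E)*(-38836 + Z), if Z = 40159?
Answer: 797116455387/14057 ≈ 5.6706e+7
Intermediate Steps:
v = 3429 (v = -4 + 3433 = 3429)
E = 9692/14057 (E = (6091 - 15783)/(3429 - 17486) = -9692/(-14057) = -9692*(-1/14057) = 9692/14057 ≈ 0.68948)
(42861 + E)*(-38836 + Z) = (42861 + 9692/14057)*(-38836 + 40159) = (602506769/14057)*1323 = 797116455387/14057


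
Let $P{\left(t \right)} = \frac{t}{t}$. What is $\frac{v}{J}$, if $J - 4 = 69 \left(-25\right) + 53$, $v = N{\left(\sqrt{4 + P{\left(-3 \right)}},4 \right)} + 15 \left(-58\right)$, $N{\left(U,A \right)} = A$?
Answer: $\frac{433}{834} \approx 0.51919$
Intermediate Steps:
$P{\left(t \right)} = 1$
$v = -866$ ($v = 4 + 15 \left(-58\right) = 4 - 870 = -866$)
$J = -1668$ ($J = 4 + \left(69 \left(-25\right) + 53\right) = 4 + \left(-1725 + 53\right) = 4 - 1672 = -1668$)
$\frac{v}{J} = - \frac{866}{-1668} = \left(-866\right) \left(- \frac{1}{1668}\right) = \frac{433}{834}$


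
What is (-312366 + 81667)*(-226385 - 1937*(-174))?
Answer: -25527536447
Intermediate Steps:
(-312366 + 81667)*(-226385 - 1937*(-174)) = -230699*(-226385 + 337038) = -230699*110653 = -25527536447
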